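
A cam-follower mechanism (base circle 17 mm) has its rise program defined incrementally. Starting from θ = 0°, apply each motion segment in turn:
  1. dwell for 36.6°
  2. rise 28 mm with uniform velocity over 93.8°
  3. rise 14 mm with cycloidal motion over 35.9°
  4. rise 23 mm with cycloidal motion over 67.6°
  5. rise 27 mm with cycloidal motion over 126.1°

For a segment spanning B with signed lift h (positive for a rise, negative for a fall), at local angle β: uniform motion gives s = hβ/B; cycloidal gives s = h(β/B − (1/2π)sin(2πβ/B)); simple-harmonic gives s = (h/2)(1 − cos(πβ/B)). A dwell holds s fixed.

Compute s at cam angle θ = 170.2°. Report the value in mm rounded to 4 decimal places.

seg 1 [0°–36.6°] dwell: s stays 0.0000
seg 2 [36.6°–130.4°] uniform, h=28: full span → s += 28 → s = 28.0000
seg 3 [130.4°–166.3°] cycloidal, h=14: full span → s += 14 → s = 42.0000
seg 4 [166.3°–233.9°] cycloidal, h=23: θ=170.2° here. β=3.9, B=67.6. 23·(0.0577 − sin(2π·0.0577)/(2π)) = 0.0289 → s = 42.0289

42.0289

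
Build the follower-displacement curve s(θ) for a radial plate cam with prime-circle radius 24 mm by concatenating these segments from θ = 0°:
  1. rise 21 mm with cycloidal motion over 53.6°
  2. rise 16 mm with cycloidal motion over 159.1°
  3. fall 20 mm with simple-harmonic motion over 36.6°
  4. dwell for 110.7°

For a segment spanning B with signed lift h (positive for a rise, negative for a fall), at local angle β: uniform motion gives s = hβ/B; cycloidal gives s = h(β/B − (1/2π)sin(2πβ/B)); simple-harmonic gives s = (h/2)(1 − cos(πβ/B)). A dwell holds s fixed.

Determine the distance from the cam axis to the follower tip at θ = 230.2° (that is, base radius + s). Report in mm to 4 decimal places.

seg 1 [0°–53.6°] cycloidal, h=21: full span → s += 21 → s = 21.0000
seg 2 [53.6°–212.7°] cycloidal, h=16: full span → s += 16 → s = 37.0000
seg 3 [212.7°–249.3°] simple-harmonic, h=-20: θ=230.2° here. β=17.5, B=36.6. -20/2·(1 − cos(π·0.4781)) = -9.3139 → s = 27.6861
radial distance = base radius + s = 24 + 27.6861 = 51.6861

51.6861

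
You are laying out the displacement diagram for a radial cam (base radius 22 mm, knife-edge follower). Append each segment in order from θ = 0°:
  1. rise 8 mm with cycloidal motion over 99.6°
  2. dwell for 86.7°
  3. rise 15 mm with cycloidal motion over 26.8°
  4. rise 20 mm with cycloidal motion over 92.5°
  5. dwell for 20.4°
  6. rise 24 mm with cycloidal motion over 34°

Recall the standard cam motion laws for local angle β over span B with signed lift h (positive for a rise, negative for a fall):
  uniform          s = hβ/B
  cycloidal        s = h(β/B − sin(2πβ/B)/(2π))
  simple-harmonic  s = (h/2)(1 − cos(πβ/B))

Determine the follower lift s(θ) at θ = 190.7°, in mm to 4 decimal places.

seg 1 [0°–99.6°] cycloidal, h=8: full span → s += 8 → s = 8.0000
seg 2 [99.6°–186.3°] dwell: s stays 8.0000
seg 3 [186.3°–213.1°] cycloidal, h=15: θ=190.7° here. β=4.4, B=26.8. 15·(0.1642 − sin(2π·0.1642)/(2π)) = 0.4141 → s = 8.4141

8.4141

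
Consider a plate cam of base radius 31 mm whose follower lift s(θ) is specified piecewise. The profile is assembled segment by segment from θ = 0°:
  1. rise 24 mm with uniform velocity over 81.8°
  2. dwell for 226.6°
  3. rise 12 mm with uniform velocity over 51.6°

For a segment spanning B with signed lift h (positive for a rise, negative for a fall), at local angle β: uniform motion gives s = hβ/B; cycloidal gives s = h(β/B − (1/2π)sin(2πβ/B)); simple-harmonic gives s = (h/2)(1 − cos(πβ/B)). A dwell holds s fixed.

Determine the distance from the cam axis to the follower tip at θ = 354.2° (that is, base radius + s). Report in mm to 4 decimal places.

seg 1 [0°–81.8°] uniform, h=24: full span → s += 24 → s = 24.0000
seg 2 [81.8°–308.4°] dwell: s stays 24.0000
seg 3 [308.4°–360°] uniform, h=12: θ=354.2° here. β=45.8, B=51.6. 12·45.8/51.6 = 10.6512 → s = 34.6512
radial distance = base radius + s = 31 + 34.6512 = 65.6512

65.6512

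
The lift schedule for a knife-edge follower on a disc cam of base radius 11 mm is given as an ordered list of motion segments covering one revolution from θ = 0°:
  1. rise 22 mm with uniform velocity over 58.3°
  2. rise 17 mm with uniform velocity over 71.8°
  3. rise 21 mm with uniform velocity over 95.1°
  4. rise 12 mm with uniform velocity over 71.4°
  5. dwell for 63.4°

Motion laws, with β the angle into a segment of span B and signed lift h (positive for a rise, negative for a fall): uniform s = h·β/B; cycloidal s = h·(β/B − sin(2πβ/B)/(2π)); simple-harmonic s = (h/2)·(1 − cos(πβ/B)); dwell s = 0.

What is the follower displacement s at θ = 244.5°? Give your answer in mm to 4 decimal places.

seg 1 [0°–58.3°] uniform, h=22: full span → s += 22 → s = 22.0000
seg 2 [58.3°–130.1°] uniform, h=17: full span → s += 17 → s = 39.0000
seg 3 [130.1°–225.2°] uniform, h=21: full span → s += 21 → s = 60.0000
seg 4 [225.2°–296.6°] uniform, h=12: θ=244.5° here. β=19.3, B=71.4. 12·19.3/71.4 = 3.2437 → s = 63.2437

63.2437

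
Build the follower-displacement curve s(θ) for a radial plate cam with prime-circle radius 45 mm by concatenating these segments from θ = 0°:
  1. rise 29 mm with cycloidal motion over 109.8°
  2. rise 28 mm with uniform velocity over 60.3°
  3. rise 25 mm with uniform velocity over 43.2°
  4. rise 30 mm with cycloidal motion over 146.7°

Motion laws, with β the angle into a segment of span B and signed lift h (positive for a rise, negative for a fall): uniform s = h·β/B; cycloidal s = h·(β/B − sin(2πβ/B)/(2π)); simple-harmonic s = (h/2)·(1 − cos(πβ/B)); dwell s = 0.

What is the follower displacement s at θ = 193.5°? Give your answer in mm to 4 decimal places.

seg 1 [0°–109.8°] cycloidal, h=29: full span → s += 29 → s = 29.0000
seg 2 [109.8°–170.1°] uniform, h=28: full span → s += 28 → s = 57.0000
seg 3 [170.1°–213.3°] uniform, h=25: θ=193.5° here. β=23.4, B=43.2. 25·23.4/43.2 = 13.5417 → s = 70.5417

70.5417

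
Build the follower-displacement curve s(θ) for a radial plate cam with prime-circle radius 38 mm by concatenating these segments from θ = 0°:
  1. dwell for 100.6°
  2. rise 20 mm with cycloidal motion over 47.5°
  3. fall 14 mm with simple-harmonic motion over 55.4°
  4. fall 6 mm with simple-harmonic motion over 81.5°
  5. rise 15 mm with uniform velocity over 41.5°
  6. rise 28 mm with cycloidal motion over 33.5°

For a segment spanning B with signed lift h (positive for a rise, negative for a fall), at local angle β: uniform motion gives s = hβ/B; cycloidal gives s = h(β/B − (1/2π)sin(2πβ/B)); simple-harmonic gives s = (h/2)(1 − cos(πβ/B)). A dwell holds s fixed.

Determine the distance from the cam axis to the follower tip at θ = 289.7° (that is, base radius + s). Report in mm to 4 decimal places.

seg 1 [0°–100.6°] dwell: s stays 0.0000
seg 2 [100.6°–148.1°] cycloidal, h=20: full span → s += 20 → s = 20.0000
seg 3 [148.1°–203.5°] simple-harmonic, h=-14: full span → s += -14 → s = 6.0000
seg 4 [203.5°–285°] simple-harmonic, h=-6: full span → s += -6 → s = 0.0000
seg 5 [285°–326.5°] uniform, h=15: θ=289.7° here. β=4.7, B=41.5. 15·4.7/41.5 = 1.6988 → s = 1.6988
radial distance = base radius + s = 38 + 1.6988 = 39.6988

39.6988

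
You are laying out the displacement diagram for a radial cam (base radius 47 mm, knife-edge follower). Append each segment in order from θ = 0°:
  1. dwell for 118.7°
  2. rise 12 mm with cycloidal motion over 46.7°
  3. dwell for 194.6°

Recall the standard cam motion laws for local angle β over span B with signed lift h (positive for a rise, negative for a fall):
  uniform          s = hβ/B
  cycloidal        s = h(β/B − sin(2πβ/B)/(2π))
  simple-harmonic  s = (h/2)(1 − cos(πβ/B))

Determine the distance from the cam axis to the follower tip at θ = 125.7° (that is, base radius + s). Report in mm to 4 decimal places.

seg 1 [0°–118.7°] dwell: s stays 0.0000
seg 2 [118.7°–165.4°] cycloidal, h=12: θ=125.7° here. β=7, B=46.7. 12·(0.1499 − sin(2π·0.1499)/(2π)) = 0.2544 → s = 0.2544
radial distance = base radius + s = 47 + 0.2544 = 47.2544

47.2544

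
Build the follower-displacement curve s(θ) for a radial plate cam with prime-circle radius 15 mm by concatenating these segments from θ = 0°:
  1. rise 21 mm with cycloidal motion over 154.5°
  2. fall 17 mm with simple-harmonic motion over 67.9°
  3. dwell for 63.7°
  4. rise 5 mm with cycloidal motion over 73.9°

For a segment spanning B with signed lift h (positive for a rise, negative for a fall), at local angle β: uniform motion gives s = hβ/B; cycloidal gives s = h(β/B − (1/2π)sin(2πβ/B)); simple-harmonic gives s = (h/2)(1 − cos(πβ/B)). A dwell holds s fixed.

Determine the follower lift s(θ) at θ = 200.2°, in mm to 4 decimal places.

seg 1 [0°–154.5°] cycloidal, h=21: full span → s += 21 → s = 21.0000
seg 2 [154.5°–222.4°] simple-harmonic, h=-17: θ=200.2° here. β=45.7, B=67.9. -17/2·(1 − cos(π·0.6730)) = -12.8967 → s = 8.1033

8.1033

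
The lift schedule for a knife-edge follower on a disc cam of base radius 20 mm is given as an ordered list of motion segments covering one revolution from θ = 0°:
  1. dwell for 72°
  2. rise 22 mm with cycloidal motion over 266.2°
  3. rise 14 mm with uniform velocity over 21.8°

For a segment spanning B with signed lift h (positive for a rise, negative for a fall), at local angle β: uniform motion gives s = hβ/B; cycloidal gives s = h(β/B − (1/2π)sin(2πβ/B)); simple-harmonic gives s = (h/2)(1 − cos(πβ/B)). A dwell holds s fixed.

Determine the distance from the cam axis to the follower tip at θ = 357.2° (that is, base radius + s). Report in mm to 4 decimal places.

seg 1 [0°–72°] dwell: s stays 0.0000
seg 2 [72°–338.2°] cycloidal, h=22: full span → s += 22 → s = 22.0000
seg 3 [338.2°–360°] uniform, h=14: θ=357.2° here. β=19, B=21.8. 14·19/21.8 = 12.2018 → s = 34.2018
radial distance = base radius + s = 20 + 34.2018 = 54.2018

54.2018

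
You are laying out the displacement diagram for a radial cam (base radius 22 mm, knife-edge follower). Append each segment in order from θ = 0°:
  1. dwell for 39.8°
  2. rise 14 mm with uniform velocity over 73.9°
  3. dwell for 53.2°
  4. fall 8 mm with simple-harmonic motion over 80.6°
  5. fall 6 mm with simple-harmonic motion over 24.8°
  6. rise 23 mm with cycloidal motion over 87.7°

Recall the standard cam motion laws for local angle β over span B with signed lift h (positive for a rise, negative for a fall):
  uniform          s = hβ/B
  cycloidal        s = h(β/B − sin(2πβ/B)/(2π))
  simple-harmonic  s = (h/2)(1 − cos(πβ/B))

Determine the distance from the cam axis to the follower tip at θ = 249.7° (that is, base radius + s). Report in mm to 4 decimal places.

seg 1 [0°–39.8°] dwell: s stays 0.0000
seg 2 [39.8°–113.7°] uniform, h=14: full span → s += 14 → s = 14.0000
seg 3 [113.7°–166.9°] dwell: s stays 14.0000
seg 4 [166.9°–247.5°] simple-harmonic, h=-8: full span → s += -8 → s = 6.0000
seg 5 [247.5°–272.3°] simple-harmonic, h=-6: θ=249.7° here. β=2.2, B=24.8. -6/2·(1 − cos(π·0.0887)) = -0.1157 → s = 5.8843
radial distance = base radius + s = 22 + 5.8843 = 27.8843

27.8843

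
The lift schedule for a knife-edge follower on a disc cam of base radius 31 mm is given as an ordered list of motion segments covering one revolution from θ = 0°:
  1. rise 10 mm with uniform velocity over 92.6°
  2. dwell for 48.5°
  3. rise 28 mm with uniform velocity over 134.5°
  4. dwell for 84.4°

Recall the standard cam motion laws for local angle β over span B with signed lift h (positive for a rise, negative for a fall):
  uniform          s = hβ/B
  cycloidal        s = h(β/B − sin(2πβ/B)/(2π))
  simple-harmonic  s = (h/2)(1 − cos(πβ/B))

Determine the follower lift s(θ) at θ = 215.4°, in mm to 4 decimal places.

seg 1 [0°–92.6°] uniform, h=10: full span → s += 10 → s = 10.0000
seg 2 [92.6°–141.1°] dwell: s stays 10.0000
seg 3 [141.1°–275.6°] uniform, h=28: θ=215.4° here. β=74.3, B=134.5. 28·74.3/134.5 = 15.4677 → s = 25.4677

25.4677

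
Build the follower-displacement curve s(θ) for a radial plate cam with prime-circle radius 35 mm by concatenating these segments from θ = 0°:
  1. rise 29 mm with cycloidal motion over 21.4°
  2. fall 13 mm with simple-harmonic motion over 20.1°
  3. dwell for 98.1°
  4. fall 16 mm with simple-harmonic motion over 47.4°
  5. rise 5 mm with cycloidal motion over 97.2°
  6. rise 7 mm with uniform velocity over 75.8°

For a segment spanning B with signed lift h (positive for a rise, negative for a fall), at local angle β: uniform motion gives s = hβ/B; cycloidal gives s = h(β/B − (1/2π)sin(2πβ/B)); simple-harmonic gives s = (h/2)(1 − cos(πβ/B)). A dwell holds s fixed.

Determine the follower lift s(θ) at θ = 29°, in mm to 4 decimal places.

seg 1 [0°–21.4°] cycloidal, h=29: full span → s += 29 → s = 29.0000
seg 2 [21.4°–41.5°] simple-harmonic, h=-13: θ=29° here. β=7.6, B=20.1. -13/2·(1 − cos(π·0.3781)) = -4.0713 → s = 24.9287

24.9287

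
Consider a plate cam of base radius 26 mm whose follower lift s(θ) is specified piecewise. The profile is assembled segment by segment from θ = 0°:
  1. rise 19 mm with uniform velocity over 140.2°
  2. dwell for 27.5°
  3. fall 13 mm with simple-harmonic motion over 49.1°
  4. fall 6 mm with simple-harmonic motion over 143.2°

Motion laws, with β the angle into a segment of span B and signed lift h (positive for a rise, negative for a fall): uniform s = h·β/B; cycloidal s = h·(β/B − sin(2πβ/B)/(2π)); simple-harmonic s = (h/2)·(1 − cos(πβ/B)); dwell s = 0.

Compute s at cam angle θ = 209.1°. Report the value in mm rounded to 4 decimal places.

seg 1 [0°–140.2°] uniform, h=19: full span → s += 19 → s = 19.0000
seg 2 [140.2°–167.7°] dwell: s stays 19.0000
seg 3 [167.7°–216.8°] simple-harmonic, h=-13: θ=209.1° here. β=41.4, B=49.1. -13/2·(1 − cos(π·0.8432)) = -12.2270 → s = 6.7730

6.7730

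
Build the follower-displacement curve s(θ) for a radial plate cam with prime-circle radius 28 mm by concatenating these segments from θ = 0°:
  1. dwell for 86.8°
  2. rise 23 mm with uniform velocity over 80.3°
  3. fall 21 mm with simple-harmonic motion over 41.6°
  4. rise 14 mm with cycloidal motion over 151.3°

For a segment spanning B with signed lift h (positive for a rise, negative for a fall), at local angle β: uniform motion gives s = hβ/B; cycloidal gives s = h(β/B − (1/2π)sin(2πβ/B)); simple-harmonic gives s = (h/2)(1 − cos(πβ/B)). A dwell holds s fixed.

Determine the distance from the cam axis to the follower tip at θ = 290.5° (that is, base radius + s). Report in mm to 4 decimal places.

seg 1 [0°–86.8°] dwell: s stays 0.0000
seg 2 [86.8°–167.1°] uniform, h=23: full span → s += 23 → s = 23.0000
seg 3 [167.1°–208.7°] simple-harmonic, h=-21: full span → s += -21 → s = 2.0000
seg 4 [208.7°–360°] cycloidal, h=14: θ=290.5° here. β=81.8, B=151.3. 14·(0.5406 − sin(2π·0.5406)/(2π)) = 8.1320 → s = 10.1320
radial distance = base radius + s = 28 + 10.1320 = 38.1320

38.1320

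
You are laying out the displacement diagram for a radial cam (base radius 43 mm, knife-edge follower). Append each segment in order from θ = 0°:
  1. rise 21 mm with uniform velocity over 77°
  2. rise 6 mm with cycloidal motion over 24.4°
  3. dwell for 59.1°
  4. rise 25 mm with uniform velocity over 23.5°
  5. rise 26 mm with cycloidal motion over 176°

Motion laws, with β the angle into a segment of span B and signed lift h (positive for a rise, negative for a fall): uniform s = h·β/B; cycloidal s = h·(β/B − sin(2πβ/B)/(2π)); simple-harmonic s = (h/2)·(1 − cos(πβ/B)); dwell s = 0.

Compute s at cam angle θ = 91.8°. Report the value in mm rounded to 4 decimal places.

seg 1 [0°–77°] uniform, h=21: full span → s += 21 → s = 21.0000
seg 2 [77°–101.4°] cycloidal, h=6: θ=91.8° here. β=14.8, B=24.4. 6·(0.6066 − sin(2π·0.6066)/(2π)) = 4.2320 → s = 25.2320

25.2320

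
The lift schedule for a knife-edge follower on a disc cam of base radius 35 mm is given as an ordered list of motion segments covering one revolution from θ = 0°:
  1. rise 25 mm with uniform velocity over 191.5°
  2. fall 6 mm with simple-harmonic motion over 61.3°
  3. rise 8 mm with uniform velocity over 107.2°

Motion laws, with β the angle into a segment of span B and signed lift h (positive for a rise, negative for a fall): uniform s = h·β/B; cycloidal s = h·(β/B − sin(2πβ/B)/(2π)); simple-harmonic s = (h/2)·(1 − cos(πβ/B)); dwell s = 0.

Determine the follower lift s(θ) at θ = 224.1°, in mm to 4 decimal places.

seg 1 [0°–191.5°] uniform, h=25: full span → s += 25 → s = 25.0000
seg 2 [191.5°–252.8°] simple-harmonic, h=-6: θ=224.1° here. β=32.6, B=61.3. -6/2·(1 − cos(π·0.5318)) = -3.2993 → s = 21.7007

21.7007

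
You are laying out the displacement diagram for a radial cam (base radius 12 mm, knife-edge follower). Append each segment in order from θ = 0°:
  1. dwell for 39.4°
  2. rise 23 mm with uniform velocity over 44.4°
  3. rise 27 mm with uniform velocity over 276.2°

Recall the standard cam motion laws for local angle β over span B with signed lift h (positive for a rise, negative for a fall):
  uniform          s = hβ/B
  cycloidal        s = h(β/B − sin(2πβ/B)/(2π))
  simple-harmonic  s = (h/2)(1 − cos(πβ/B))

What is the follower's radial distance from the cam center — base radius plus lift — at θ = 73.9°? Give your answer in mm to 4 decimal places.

seg 1 [0°–39.4°] dwell: s stays 0.0000
seg 2 [39.4°–83.8°] uniform, h=23: θ=73.9° here. β=34.5, B=44.4. 23·34.5/44.4 = 17.8716 → s = 17.8716
radial distance = base radius + s = 12 + 17.8716 = 29.8716

29.8716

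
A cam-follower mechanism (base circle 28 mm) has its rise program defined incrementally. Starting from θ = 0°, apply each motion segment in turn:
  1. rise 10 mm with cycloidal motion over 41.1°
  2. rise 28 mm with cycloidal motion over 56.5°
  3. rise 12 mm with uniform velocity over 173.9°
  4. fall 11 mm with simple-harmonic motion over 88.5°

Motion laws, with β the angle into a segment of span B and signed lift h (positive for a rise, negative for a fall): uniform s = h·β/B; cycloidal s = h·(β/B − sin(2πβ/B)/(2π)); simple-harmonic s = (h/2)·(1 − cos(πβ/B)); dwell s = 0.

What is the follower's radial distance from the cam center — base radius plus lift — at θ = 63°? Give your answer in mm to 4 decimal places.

seg 1 [0°–41.1°] cycloidal, h=10: full span → s += 10 → s = 10.0000
seg 2 [41.1°–97.6°] cycloidal, h=28: θ=63° here. β=21.9, B=56.5. 28·(0.3876 − sin(2π·0.3876)/(2π)) = 7.9613 → s = 17.9613
radial distance = base radius + s = 28 + 17.9613 = 45.9613

45.9613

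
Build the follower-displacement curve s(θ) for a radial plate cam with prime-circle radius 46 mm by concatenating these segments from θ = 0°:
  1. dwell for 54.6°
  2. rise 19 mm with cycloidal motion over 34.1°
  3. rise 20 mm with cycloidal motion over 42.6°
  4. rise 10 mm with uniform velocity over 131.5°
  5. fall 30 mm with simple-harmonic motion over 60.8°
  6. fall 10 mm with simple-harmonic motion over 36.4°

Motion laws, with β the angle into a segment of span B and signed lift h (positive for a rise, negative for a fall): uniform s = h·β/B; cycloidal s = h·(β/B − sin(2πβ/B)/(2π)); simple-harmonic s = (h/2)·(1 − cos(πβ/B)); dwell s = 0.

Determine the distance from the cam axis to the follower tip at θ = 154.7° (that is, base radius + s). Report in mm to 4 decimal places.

seg 1 [0°–54.6°] dwell: s stays 0.0000
seg 2 [54.6°–88.7°] cycloidal, h=19: full span → s += 19 → s = 19.0000
seg 3 [88.7°–131.3°] cycloidal, h=20: full span → s += 20 → s = 39.0000
seg 4 [131.3°–262.8°] uniform, h=10: θ=154.7° here. β=23.4, B=131.5. 10·23.4/131.5 = 1.7795 → s = 40.7795
radial distance = base radius + s = 46 + 40.7795 = 86.7795

86.7795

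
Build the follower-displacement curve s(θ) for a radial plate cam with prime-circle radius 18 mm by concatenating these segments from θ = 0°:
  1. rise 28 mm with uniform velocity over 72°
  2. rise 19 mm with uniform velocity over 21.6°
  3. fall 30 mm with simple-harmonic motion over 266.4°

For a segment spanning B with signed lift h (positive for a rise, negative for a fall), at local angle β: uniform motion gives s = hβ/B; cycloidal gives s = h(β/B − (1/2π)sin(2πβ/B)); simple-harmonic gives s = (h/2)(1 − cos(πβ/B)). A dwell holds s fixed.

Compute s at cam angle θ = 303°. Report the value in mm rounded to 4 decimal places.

seg 1 [0°–72°] uniform, h=28: full span → s += 28 → s = 28.0000
seg 2 [72°–93.6°] uniform, h=19: full span → s += 19 → s = 47.0000
seg 3 [93.6°–360°] simple-harmonic, h=-30: θ=303° here. β=209.4, B=266.4. -30/2·(1 − cos(π·0.7860)) = -26.7369 → s = 20.2631

20.2631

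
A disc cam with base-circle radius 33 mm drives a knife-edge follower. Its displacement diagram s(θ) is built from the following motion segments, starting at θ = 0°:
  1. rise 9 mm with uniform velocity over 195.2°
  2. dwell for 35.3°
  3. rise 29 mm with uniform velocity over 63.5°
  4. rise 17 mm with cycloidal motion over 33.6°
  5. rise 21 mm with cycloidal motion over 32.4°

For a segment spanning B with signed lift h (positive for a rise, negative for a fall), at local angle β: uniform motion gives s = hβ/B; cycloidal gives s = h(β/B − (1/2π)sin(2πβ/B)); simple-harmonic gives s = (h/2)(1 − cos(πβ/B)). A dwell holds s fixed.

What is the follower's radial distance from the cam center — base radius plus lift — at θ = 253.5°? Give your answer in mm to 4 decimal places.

seg 1 [0°–195.2°] uniform, h=9: full span → s += 9 → s = 9.0000
seg 2 [195.2°–230.5°] dwell: s stays 9.0000
seg 3 [230.5°–294°] uniform, h=29: θ=253.5° here. β=23, B=63.5. 29·23/63.5 = 10.5039 → s = 19.5039
radial distance = base radius + s = 33 + 19.5039 = 52.5039

52.5039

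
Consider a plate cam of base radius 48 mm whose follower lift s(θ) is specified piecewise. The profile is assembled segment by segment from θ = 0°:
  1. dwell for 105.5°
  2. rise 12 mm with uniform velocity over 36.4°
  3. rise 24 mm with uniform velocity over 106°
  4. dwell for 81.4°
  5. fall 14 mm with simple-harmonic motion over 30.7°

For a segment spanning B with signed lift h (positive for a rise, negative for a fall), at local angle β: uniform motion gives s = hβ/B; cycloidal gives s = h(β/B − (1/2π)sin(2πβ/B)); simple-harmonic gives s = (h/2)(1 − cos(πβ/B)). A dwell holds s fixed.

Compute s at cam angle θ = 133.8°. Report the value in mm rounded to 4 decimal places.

seg 1 [0°–105.5°] dwell: s stays 0.0000
seg 2 [105.5°–141.9°] uniform, h=12: θ=133.8° here. β=28.3, B=36.4. 12·28.3/36.4 = 9.3297 → s = 9.3297

9.3297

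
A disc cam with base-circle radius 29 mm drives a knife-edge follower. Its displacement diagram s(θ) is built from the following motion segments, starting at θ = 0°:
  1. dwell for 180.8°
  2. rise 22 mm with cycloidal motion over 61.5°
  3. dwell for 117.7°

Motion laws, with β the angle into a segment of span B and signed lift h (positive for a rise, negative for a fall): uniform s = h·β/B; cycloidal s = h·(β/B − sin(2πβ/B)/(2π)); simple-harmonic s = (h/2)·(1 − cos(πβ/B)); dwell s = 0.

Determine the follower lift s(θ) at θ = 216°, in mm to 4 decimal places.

seg 1 [0°–180.8°] dwell: s stays 0.0000
seg 2 [180.8°–242.3°] cycloidal, h=22: θ=216° here. β=35.2, B=61.5. 22·(0.5724 − sin(2π·0.5724)/(2π)) = 14.1295 → s = 14.1295

14.1295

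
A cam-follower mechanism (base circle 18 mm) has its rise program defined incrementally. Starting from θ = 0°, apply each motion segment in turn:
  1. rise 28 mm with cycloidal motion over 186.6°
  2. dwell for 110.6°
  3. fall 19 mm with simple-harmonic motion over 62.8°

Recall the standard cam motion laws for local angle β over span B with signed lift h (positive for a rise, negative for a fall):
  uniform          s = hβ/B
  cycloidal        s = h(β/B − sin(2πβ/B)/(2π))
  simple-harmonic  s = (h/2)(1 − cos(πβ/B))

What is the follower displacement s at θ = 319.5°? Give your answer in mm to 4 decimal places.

seg 1 [0°–186.6°] cycloidal, h=28: full span → s += 28 → s = 28.0000
seg 2 [186.6°–297.2°] dwell: s stays 28.0000
seg 3 [297.2°–360°] simple-harmonic, h=-19: θ=319.5° here. β=22.3, B=62.8. -19/2·(1 − cos(π·0.3551)) = -5.3231 → s = 22.6769

22.6769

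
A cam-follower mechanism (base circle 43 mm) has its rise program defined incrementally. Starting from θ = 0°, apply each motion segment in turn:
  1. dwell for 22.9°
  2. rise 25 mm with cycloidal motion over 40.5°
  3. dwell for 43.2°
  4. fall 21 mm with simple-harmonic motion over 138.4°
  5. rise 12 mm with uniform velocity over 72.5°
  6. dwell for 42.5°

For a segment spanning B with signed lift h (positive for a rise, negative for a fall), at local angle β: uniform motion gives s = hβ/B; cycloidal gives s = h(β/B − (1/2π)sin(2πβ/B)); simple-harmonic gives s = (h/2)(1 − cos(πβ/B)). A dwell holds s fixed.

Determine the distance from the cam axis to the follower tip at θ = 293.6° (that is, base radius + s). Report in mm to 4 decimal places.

seg 1 [0°–22.9°] dwell: s stays 0.0000
seg 2 [22.9°–63.4°] cycloidal, h=25: full span → s += 25 → s = 25.0000
seg 3 [63.4°–106.6°] dwell: s stays 25.0000
seg 4 [106.6°–245°] simple-harmonic, h=-21: full span → s += -21 → s = 4.0000
seg 5 [245°–317.5°] uniform, h=12: θ=293.6° here. β=48.6, B=72.5. 12·48.6/72.5 = 8.0441 → s = 12.0441
radial distance = base radius + s = 43 + 12.0441 = 55.0441

55.0441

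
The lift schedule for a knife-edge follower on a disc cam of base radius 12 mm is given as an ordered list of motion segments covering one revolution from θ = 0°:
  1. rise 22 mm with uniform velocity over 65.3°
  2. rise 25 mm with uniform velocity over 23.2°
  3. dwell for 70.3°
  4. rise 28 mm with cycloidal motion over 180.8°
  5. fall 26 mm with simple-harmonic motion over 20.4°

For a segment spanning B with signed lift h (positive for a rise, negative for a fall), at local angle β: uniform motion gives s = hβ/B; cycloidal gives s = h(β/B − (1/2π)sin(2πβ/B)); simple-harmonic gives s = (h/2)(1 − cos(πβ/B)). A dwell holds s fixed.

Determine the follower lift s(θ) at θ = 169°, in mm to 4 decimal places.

seg 1 [0°–65.3°] uniform, h=22: full span → s += 22 → s = 22.0000
seg 2 [65.3°–88.5°] uniform, h=25: full span → s += 25 → s = 47.0000
seg 3 [88.5°–158.8°] dwell: s stays 47.0000
seg 4 [158.8°–339.6°] cycloidal, h=28: θ=169° here. β=10.2, B=180.8. 28·(0.0564 − sin(2π·0.0564)/(2π)) = 0.0329 → s = 47.0329

47.0329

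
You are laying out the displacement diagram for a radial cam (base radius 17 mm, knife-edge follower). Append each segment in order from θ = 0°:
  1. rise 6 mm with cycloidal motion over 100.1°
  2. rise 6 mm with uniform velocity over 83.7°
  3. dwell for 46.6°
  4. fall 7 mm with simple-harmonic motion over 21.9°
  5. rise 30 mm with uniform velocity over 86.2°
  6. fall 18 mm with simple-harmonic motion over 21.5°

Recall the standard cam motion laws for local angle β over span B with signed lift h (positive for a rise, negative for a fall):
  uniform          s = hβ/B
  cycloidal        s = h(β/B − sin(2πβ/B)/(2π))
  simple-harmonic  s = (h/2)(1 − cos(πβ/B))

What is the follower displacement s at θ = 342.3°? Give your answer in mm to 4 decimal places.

seg 1 [0°–100.1°] cycloidal, h=6: full span → s += 6 → s = 6.0000
seg 2 [100.1°–183.8°] uniform, h=6: full span → s += 6 → s = 12.0000
seg 3 [183.8°–230.4°] dwell: s stays 12.0000
seg 4 [230.4°–252.3°] simple-harmonic, h=-7: full span → s += -7 → s = 5.0000
seg 5 [252.3°–338.5°] uniform, h=30: full span → s += 30 → s = 35.0000
seg 6 [338.5°–360°] simple-harmonic, h=-18: θ=342.3° here. β=3.8, B=21.5. -18/2·(1 − cos(π·0.1767)) = -1.3521 → s = 33.6479

33.6479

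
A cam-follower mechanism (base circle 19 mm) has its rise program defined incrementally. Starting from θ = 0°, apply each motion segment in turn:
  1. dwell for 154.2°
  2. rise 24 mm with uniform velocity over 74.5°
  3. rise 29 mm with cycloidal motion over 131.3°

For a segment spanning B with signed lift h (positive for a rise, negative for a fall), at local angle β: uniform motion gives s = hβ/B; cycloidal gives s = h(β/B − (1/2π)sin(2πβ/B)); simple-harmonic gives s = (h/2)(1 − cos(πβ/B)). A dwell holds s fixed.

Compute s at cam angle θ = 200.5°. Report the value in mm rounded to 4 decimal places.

seg 1 [0°–154.2°] dwell: s stays 0.0000
seg 2 [154.2°–228.7°] uniform, h=24: θ=200.5° here. β=46.3, B=74.5. 24·46.3/74.5 = 14.9154 → s = 14.9154

14.9154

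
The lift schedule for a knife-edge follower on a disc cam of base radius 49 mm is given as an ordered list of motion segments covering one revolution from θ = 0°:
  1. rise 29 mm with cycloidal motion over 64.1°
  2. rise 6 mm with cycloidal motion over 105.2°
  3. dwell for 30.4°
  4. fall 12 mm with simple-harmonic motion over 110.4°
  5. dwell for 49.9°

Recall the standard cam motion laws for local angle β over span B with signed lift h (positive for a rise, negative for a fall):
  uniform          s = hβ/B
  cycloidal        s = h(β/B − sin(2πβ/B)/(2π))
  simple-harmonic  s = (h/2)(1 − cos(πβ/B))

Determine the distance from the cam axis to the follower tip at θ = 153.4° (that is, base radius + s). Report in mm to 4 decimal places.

seg 1 [0°–64.1°] cycloidal, h=29: full span → s += 29 → s = 29.0000
seg 2 [64.1°–169.3°] cycloidal, h=6: θ=153.4° here. β=89.3, B=105.2. 6·(0.8489 − sin(2π·0.8489)/(2π)) = 5.8697 → s = 34.8697
radial distance = base radius + s = 49 + 34.8697 = 83.8697

83.8697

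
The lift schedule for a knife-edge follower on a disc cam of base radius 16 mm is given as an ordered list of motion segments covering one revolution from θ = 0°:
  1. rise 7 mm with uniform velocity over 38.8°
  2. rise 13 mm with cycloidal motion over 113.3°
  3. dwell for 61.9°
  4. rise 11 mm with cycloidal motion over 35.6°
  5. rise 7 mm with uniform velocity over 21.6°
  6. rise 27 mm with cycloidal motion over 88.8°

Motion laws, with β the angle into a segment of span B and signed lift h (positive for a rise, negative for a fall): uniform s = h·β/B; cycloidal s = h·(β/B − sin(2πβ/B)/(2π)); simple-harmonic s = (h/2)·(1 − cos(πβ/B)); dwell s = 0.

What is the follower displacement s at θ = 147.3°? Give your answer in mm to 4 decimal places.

seg 1 [0°–38.8°] uniform, h=7: full span → s += 7 → s = 7.0000
seg 2 [38.8°–152.1°] cycloidal, h=13: θ=147.3° here. β=108.5, B=113.3. 13·(0.9576 − sin(2π·0.9576)/(2π)) = 12.9935 → s = 19.9935

19.9935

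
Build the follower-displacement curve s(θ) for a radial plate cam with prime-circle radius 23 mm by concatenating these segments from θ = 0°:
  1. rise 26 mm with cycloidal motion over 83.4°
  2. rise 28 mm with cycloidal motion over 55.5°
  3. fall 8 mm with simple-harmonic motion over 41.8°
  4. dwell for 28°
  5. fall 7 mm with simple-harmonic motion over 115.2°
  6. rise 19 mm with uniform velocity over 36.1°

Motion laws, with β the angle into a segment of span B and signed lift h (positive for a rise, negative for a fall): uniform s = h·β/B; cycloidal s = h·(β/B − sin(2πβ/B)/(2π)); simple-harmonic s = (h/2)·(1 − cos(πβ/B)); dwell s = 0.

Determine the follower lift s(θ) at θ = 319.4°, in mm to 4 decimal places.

seg 1 [0°–83.4°] cycloidal, h=26: full span → s += 26 → s = 26.0000
seg 2 [83.4°–138.9°] cycloidal, h=28: full span → s += 28 → s = 54.0000
seg 3 [138.9°–180.7°] simple-harmonic, h=-8: full span → s += -8 → s = 46.0000
seg 4 [180.7°–208.7°] dwell: s stays 46.0000
seg 5 [208.7°–323.9°] simple-harmonic, h=-7: θ=319.4° here. β=110.7, B=115.2. -7/2·(1 − cos(π·0.9609)) = -6.9737 → s = 39.0263

39.0263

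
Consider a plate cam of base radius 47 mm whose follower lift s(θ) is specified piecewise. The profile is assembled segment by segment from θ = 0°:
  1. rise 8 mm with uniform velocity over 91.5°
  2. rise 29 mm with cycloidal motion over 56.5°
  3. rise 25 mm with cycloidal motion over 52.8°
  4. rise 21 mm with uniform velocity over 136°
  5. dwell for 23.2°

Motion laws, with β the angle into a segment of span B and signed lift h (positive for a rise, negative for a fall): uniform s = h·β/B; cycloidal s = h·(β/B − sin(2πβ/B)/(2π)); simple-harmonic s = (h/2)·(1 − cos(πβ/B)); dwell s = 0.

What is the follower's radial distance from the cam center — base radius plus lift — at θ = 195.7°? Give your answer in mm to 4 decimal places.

seg 1 [0°–91.5°] uniform, h=8: full span → s += 8 → s = 8.0000
seg 2 [91.5°–148°] cycloidal, h=29: full span → s += 29 → s = 37.0000
seg 3 [148°–200.8°] cycloidal, h=25: θ=195.7° here. β=47.7, B=52.8. 25·(0.9034 − sin(2π·0.9034)/(2π)) = 24.8545 → s = 61.8545
radial distance = base radius + s = 47 + 61.8545 = 108.8545

108.8545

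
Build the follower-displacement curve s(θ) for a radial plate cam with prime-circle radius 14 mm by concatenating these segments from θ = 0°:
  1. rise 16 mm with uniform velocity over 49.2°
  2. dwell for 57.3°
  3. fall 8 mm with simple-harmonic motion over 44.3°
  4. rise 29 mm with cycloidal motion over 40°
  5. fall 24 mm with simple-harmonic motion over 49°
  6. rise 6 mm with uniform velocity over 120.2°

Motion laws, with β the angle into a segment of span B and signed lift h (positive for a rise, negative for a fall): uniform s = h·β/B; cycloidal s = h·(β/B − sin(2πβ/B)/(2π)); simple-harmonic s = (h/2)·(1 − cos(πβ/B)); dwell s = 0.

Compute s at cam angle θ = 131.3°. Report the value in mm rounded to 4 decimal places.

seg 1 [0°–49.2°] uniform, h=16: full span → s += 16 → s = 16.0000
seg 2 [49.2°–106.5°] dwell: s stays 16.0000
seg 3 [106.5°–150.8°] simple-harmonic, h=-8: θ=131.3° here. β=24.8, B=44.3. -8/2·(1 − cos(π·0.5598)) = -4.7473 → s = 11.2527

11.2527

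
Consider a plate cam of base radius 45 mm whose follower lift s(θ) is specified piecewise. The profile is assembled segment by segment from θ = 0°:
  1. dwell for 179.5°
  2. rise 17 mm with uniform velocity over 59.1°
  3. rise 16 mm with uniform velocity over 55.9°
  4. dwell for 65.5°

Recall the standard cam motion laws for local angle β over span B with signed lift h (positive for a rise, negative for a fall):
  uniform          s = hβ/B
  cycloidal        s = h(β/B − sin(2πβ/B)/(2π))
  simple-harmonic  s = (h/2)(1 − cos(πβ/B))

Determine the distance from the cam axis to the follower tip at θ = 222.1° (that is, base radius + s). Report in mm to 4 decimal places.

seg 1 [0°–179.5°] dwell: s stays 0.0000
seg 2 [179.5°–238.6°] uniform, h=17: θ=222.1° here. β=42.6, B=59.1. 17·42.6/59.1 = 12.2538 → s = 12.2538
radial distance = base radius + s = 45 + 12.2538 = 57.2538

57.2538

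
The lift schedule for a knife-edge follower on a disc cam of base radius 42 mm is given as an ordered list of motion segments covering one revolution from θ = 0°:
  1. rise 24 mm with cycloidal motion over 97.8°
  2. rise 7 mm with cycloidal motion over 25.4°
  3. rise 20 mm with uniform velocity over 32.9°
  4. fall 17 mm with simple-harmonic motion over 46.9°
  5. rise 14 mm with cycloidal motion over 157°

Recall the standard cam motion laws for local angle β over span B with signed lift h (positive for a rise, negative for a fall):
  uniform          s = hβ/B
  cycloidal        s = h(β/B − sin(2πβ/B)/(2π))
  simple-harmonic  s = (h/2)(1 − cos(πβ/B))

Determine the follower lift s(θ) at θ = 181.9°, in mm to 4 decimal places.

seg 1 [0°–97.8°] cycloidal, h=24: full span → s += 24 → s = 24.0000
seg 2 [97.8°–123.2°] cycloidal, h=7: full span → s += 7 → s = 31.0000
seg 3 [123.2°–156.1°] uniform, h=20: full span → s += 20 → s = 51.0000
seg 4 [156.1°–203°] simple-harmonic, h=-17: θ=181.9° here. β=25.8, B=46.9. -17/2·(1 − cos(π·0.5501)) = -9.8325 → s = 41.1675

41.1675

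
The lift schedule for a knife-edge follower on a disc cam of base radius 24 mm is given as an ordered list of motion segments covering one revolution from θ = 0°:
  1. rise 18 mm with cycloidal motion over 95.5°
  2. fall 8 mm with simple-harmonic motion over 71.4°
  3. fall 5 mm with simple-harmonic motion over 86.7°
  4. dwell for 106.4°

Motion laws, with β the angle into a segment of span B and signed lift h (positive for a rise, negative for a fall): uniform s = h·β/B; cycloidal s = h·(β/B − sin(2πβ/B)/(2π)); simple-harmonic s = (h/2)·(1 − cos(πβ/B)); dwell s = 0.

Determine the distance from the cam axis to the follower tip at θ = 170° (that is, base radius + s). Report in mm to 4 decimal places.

seg 1 [0°–95.5°] cycloidal, h=18: full span → s += 18 → s = 18.0000
seg 2 [95.5°–166.9°] simple-harmonic, h=-8: full span → s += -8 → s = 10.0000
seg 3 [166.9°–253.6°] simple-harmonic, h=-5: θ=170° here. β=3.1, B=86.7. -5/2·(1 − cos(π·0.0358)) = -0.0158 → s = 9.9842
radial distance = base radius + s = 24 + 9.9842 = 33.9842

33.9842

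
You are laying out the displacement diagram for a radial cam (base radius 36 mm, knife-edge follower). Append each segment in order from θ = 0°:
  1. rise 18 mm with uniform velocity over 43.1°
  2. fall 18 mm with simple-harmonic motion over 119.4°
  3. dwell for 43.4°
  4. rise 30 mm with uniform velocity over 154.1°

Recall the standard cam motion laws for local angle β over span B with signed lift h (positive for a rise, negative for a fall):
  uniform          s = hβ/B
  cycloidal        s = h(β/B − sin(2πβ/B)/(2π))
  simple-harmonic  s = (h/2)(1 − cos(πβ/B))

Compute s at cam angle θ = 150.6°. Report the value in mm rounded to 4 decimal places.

seg 1 [0°–43.1°] uniform, h=18: full span → s += 18 → s = 18.0000
seg 2 [43.1°–162.5°] simple-harmonic, h=-18: θ=150.6° here. β=107.5, B=119.4. -18/2·(1 − cos(π·0.9003)) = -17.5624 → s = 0.4376

0.4376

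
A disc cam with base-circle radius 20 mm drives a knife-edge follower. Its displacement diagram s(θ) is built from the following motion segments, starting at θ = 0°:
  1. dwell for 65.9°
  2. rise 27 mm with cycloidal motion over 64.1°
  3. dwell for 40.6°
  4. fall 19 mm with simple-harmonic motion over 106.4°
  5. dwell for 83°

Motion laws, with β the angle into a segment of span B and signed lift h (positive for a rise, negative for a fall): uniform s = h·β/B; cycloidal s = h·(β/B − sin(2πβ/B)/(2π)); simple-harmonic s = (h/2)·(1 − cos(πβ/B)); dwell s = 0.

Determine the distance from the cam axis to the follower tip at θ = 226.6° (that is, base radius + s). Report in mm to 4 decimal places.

seg 1 [0°–65.9°] dwell: s stays 0.0000
seg 2 [65.9°–130°] cycloidal, h=27: full span → s += 27 → s = 27.0000
seg 3 [130°–170.6°] dwell: s stays 27.0000
seg 4 [170.6°–277°] simple-harmonic, h=-19: θ=226.6° here. β=56, B=106.4. -19/2·(1 − cos(π·0.5263)) = -10.2845 → s = 16.7155
radial distance = base radius + s = 20 + 16.7155 = 36.7155

36.7155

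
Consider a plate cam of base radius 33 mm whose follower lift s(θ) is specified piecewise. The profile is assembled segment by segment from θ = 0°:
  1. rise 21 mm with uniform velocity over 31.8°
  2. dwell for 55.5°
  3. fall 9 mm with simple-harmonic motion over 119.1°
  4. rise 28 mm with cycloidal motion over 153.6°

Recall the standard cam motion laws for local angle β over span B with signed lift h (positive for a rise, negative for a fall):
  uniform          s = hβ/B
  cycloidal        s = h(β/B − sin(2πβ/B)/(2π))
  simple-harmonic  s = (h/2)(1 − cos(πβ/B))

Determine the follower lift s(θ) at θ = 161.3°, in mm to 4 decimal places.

seg 1 [0°–31.8°] uniform, h=21: full span → s += 21 → s = 21.0000
seg 2 [31.8°–87.3°] dwell: s stays 21.0000
seg 3 [87.3°–206.4°] simple-harmonic, h=-9: θ=161.3° here. β=74, B=119.1. -9/2·(1 − cos(π·0.6213)) = -6.1740 → s = 14.8260

14.8260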